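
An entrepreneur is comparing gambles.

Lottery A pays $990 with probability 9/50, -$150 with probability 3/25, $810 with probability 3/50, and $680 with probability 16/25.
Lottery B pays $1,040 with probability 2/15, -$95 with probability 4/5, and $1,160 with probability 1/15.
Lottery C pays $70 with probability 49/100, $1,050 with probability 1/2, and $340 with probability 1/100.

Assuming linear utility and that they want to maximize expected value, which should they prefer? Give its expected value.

Lottery A ($644)

Lottery A = 9/50 × 990 + 3/25 × (-150) + 3/50 × 810 + 16/25 × 680 = 178.2 − 18 + 48.6 + 435.2 = 644
Lottery B = 2/15 × 1040 + 4/5 × (-95) + 1/15 × 1160 = 138.6667 − 76 + 77.3333 = 140
Lottery C = 49/100 × 70 + 1/2 × 1050 + 1/100 × 340 = 34.3 + 525 + 3.4 = 562.7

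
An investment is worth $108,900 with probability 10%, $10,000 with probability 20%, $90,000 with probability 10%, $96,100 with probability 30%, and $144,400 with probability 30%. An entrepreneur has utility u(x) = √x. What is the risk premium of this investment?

E[u] = 0.1·√108900 + 0.2·√10000 + 0.1·√90000 + 0.3·√96100 + 0.3·√144400 = 0.1·330 + 0.2·100 + 0.1·300 + 0.3·310 + 0.3·380 = 290
CE = (290)² = 84100
Risk premium = EV − CE = 94040 − 84100 = 9940

$9,940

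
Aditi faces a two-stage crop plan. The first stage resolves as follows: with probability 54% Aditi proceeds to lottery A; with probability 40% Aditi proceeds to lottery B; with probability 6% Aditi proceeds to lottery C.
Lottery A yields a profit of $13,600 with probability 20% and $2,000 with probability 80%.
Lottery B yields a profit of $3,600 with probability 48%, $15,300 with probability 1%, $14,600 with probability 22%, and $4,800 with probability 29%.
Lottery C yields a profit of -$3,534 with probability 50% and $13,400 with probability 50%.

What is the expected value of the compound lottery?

EV(A) = 0.2 × 13600 + 0.8 × 2000 = 2720 + 1600 = 4320
EV(B) = 0.48 × 3600 + 0.01 × 15300 + 0.22 × 14600 + 0.29 × 4800 = 1728 + 153 + 3212 + 1392 = 6485
EV(C) = 0.5 × (-3534) + 0.5 × 13400 = -1767 + 6700 = 4933
Overall = 0.54 × 4320 + 0.4 × 6485 + 0.06 × 4933 = 2332.8 + 2594 + 295.98 = 5222.78

$5,222.78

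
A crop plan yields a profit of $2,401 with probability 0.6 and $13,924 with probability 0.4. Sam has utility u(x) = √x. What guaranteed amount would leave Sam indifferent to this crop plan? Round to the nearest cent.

E[u] = 0.6·√2401 + 0.4·√13924 = 0.6·49 + 0.4·118 = 76.6
CE = (76.6)² = 5867.56

$5,867.56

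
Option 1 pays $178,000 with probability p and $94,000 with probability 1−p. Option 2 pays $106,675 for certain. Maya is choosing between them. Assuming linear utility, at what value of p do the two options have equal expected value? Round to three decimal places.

p = 0.151

p·178000 + (1−p)·94000 = 106675
84000p + 94000 = 106675
p = (106675 − 94000) / 84000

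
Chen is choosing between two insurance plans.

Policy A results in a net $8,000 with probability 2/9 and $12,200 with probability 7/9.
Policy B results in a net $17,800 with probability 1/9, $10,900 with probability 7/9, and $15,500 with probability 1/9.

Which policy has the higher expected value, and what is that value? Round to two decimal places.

Policy A = 2/9 × 8000 + 7/9 × 12200 = 1777.7778 + 9488.8889 = 11266.6667
Policy B = 1/9 × 17800 + 7/9 × 10900 + 1/9 × 15500 = 1977.7778 + 8477.7778 + 1722.2222 = 12177.7778

Policy B ($12,177.78)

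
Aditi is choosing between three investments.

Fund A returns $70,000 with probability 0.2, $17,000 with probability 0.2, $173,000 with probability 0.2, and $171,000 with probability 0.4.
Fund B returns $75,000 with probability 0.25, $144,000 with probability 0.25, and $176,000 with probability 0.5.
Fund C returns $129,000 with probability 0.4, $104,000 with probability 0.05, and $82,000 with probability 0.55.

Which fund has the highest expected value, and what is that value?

Fund A = 0.2 × 70000 + 0.2 × 17000 + 0.2 × 173000 + 0.4 × 171000 = 14000 + 3400 + 34600 + 68400 = 120400
Fund B = 0.25 × 75000 + 0.25 × 144000 + 0.5 × 176000 = 18750 + 36000 + 88000 = 142750
Fund C = 0.4 × 129000 + 0.05 × 104000 + 0.55 × 82000 = 51600 + 5200 + 45100 = 101900

Fund B ($142,750)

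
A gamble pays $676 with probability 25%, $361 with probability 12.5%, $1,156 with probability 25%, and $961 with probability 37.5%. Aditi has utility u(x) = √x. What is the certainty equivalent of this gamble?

$841

E[u] = 0.25·√676 + 0.125·√361 + 0.25·√1156 + 0.375·√961 = 0.25·26 + 0.125·19 + 0.25·34 + 0.375·31 = 29
CE = (29)² = 841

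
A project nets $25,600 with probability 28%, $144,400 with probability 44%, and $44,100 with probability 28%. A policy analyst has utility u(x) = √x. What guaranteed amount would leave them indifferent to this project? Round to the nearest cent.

E[u] = 0.28·√25600 + 0.44·√144400 + 0.28·√44100 = 0.28·160 + 0.44·380 + 0.28·210 = 270.8
CE = (270.8)² = 73332.64

$73,332.64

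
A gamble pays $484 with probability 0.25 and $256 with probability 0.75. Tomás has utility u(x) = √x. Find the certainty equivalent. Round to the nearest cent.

E[u] = 0.25·√484 + 0.75·√256 = 0.25·22 + 0.75·16 = 17.5
CE = (17.5)² = 306.25

$306.25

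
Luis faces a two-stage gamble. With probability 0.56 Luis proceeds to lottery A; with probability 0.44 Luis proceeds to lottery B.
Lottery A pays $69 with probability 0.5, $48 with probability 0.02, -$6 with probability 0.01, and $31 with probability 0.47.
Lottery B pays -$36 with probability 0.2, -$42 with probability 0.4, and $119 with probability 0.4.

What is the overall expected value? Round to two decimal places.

$38.37

EV(A) = 0.5 × 69 + 0.02 × 48 + 0.01 × (-6) + 0.47 × 31 = 34.5 + 0.96 − 0.06 + 14.57 = 49.97
EV(B) = 0.2 × (-36) + 0.4 × (-42) + 0.4 × 119 = -7.2 − 16.8 + 47.6 = 23.6
Overall = 0.56 × 49.97 + 0.44 × 23.6 = 27.9832 + 10.384 = 38.3672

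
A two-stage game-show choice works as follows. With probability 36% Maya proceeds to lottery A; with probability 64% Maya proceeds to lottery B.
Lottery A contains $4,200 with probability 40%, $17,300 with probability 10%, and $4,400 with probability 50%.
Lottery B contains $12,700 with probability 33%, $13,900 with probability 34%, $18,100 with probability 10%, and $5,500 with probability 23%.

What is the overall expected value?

EV(A) = 0.4 × 4200 + 0.1 × 17300 + 0.5 × 4400 = 1680 + 1730 + 2200 = 5610
EV(B) = 0.33 × 12700 + 0.34 × 13900 + 0.1 × 18100 + 0.23 × 5500 = 4191 + 4726 + 1810 + 1265 = 11992
Overall = 0.36 × 5610 + 0.64 × 11992 = 2019.6 + 7674.88 = 9694.48

$9,694.48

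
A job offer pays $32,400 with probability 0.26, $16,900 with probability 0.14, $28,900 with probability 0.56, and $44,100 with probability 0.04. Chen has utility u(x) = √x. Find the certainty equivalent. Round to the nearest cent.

$28,425.96

E[u] = 0.26·√32400 + 0.14·√16900 + 0.56·√28900 + 0.04·√44100 = 0.26·180 + 0.14·130 + 0.56·170 + 0.04·210 = 168.6
CE = (168.6)² = 28425.96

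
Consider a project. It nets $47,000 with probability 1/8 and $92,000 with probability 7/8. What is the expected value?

$86,375

EV = 1/8 × 47000 + 7/8 × 92000 = 5875 + 80500 = 86375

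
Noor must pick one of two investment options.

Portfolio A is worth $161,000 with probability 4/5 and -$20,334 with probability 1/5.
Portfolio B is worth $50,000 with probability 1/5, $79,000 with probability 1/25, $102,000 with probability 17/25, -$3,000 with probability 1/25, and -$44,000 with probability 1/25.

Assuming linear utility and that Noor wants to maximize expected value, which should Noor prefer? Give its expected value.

Portfolio A ($124,733.20)

Portfolio A = 4/5 × 161000 + 1/5 × (-20334) = 128800 − 4066.8 = 124733.2
Portfolio B = 1/5 × 50000 + 1/25 × 79000 + 17/25 × 102000 + 1/25 × (-3000) + 1/25 × (-44000) = 10000 + 3160 + 69360 − 120 − 1760 = 80640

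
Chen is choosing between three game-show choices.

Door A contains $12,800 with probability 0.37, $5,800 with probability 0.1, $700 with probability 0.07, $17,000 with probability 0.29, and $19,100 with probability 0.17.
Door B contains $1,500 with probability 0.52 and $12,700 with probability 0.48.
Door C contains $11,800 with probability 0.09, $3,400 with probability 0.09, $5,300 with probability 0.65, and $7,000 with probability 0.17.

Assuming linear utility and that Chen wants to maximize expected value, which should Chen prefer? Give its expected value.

Door A ($13,542)

Door A = 0.37 × 12800 + 0.1 × 5800 + 0.07 × 700 + 0.29 × 17000 + 0.17 × 19100 = 4736 + 580 + 49 + 4930 + 3247 = 13542
Door B = 0.52 × 1500 + 0.48 × 12700 = 780 + 6096 = 6876
Door C = 0.09 × 11800 + 0.09 × 3400 + 0.65 × 5300 + 0.17 × 7000 = 1062 + 306 + 3445 + 1190 = 6003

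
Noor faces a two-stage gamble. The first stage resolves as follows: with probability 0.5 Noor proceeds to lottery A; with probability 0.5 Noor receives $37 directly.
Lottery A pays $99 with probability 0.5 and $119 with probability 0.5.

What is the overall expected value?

$73

EV(A) = 0.5 × 99 + 0.5 × 119 = 49.5 + 59.5 = 109
Branch B: 37 (certain)
Overall = 0.5 × 109 + 0.5 × 37 = 54.5 + 18.5 = 73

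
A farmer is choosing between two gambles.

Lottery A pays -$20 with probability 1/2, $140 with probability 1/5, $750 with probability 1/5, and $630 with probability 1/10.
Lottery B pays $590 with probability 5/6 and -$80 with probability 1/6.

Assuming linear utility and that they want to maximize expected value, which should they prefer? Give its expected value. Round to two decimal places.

Lottery B ($478.33)

Lottery A = 1/2 × (-20) + 1/5 × 140 + 1/5 × 750 + 1/10 × 630 = -10 + 28 + 150 + 63 = 231
Lottery B = 5/6 × 590 + 1/6 × (-80) = 491.6667 − 13.3333 = 478.3333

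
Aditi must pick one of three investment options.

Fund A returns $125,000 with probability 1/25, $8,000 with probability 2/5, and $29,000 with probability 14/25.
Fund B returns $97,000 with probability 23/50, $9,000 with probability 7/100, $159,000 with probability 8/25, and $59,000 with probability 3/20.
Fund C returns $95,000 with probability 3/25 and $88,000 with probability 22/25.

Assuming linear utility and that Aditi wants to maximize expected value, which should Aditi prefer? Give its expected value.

Fund B ($104,980)

Fund A = 1/25 × 125000 + 2/5 × 8000 + 14/25 × 29000 = 5000 + 3200 + 16240 = 24440
Fund B = 23/50 × 97000 + 7/100 × 9000 + 8/25 × 159000 + 3/20 × 59000 = 44620 + 630 + 50880 + 8850 = 104980
Fund C = 3/25 × 95000 + 22/25 × 88000 = 11400 + 77440 = 88840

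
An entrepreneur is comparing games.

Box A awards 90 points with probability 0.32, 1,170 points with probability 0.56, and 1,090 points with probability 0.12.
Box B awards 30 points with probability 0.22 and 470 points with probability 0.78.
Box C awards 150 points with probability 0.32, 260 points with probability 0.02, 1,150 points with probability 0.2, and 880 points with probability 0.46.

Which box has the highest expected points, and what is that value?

Box A (814.8 points)

Box A = 0.32 × 90 + 0.56 × 1170 + 0.12 × 1090 = 28.8 + 655.2 + 130.8 = 814.8
Box B = 0.22 × 30 + 0.78 × 470 = 6.6 + 366.6 = 373.2
Box C = 0.32 × 150 + 0.02 × 260 + 0.2 × 1150 + 0.46 × 880 = 48 + 5.2 + 230 + 404.8 = 688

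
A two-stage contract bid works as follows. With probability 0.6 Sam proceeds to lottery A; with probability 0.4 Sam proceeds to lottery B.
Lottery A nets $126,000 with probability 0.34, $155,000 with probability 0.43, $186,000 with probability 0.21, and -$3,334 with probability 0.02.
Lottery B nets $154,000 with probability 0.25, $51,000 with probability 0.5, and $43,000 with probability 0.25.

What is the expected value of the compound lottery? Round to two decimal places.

EV(A) = 0.34 × 126000 + 0.43 × 155000 + 0.21 × 186000 + 0.02 × (-3334) = 42840 + 66650 + 39060 − 66.68 = 148483.32
EV(B) = 0.25 × 154000 + 0.5 × 51000 + 0.25 × 43000 = 38500 + 25500 + 10750 = 74750
Overall = 0.6 × 148483.32 + 0.4 × 74750 = 89089.992 + 29900 = 118989.992

$118,989.99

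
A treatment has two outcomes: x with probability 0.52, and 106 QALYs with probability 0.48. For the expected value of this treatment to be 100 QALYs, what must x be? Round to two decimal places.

0.52·x + 0.48·106 = 100
0.52·x = 100 − 50.88 = 49.12
x = 49.12 / 0.52 = 94.4615

x = 94.46 QALYs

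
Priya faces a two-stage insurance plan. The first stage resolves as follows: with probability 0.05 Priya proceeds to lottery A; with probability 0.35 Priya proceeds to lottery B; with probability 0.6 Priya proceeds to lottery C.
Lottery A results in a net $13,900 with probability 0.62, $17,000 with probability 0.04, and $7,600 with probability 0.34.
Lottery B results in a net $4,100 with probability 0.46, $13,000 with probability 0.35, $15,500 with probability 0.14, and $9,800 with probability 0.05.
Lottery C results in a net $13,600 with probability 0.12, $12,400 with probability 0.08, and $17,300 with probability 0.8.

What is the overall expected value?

EV(A) = 0.62 × 13900 + 0.04 × 17000 + 0.34 × 7600 = 8618 + 680 + 2584 = 11882
EV(B) = 0.46 × 4100 + 0.35 × 13000 + 0.14 × 15500 + 0.05 × 9800 = 1886 + 4550 + 2170 + 490 = 9096
EV(C) = 0.12 × 13600 + 0.08 × 12400 + 0.8 × 17300 = 1632 + 992 + 13840 = 16464
Overall = 0.05 × 11882 + 0.35 × 9096 + 0.6 × 16464 = 594.1 + 3183.6 + 9878.4 = 13656.1

$13,656.10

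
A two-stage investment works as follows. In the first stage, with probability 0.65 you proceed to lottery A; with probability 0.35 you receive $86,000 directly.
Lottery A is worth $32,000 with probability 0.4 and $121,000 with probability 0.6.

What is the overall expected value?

$85,610

EV(A) = 0.4 × 32000 + 0.6 × 121000 = 12800 + 72600 = 85400
Branch B: 86000 (certain)
Overall = 0.65 × 85400 + 0.35 × 86000 = 55510 + 30100 = 85610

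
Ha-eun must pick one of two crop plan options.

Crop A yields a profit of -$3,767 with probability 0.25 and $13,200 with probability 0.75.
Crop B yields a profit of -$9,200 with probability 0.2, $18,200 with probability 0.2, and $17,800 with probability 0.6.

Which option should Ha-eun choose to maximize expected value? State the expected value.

Crop B ($12,480)

Crop A = 0.25 × (-3767) + 0.75 × 13200 = -941.75 + 9900 = 8958.25
Crop B = 0.2 × (-9200) + 0.2 × 18200 + 0.6 × 17800 = -1840 + 3640 + 10680 = 12480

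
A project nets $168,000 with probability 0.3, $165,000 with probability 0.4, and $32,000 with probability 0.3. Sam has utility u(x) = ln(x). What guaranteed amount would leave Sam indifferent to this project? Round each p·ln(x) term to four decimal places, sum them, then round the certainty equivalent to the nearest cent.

E[u] = 0.3·ln(168000) + 0.4·ln(165000) + 0.3·ln(32000) = 3.6095 + 4.8055 + 3.1120 = 11.5270
CE = e^11.5270 ≈ 101417.40

$101,417.40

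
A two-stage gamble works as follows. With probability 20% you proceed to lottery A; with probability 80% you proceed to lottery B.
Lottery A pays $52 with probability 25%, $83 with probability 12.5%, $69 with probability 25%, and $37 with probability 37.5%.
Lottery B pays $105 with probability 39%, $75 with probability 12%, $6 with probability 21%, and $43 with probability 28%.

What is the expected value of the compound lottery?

$61.50

EV(A) = 0.25 × 52 + 0.125 × 83 + 0.25 × 69 + 0.375 × 37 = 13 + 10.375 + 17.25 + 13.875 = 54.5
EV(B) = 0.39 × 105 + 0.12 × 75 + 0.21 × 6 + 0.28 × 43 = 40.95 + 9 + 1.26 + 12.04 = 63.25
Overall = 0.2 × 54.5 + 0.8 × 63.25 = 10.9 + 50.6 = 61.5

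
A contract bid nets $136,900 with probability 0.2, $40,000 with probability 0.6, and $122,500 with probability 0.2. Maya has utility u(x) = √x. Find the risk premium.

E[u] = 0.2·√136900 + 0.6·√40000 + 0.2·√122500 = 0.2·370 + 0.6·200 + 0.2·350 = 264
CE = (264)² = 69696
Risk premium = EV − CE = 75880 − 69696 = 6184

$6,184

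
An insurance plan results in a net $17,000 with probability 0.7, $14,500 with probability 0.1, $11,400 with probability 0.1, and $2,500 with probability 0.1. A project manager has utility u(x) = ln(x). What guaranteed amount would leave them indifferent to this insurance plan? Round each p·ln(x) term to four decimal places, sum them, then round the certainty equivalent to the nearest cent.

E[u] = 0.7·ln(17000) + 0.1·ln(14500) + 0.1·ln(11400) + 0.1·ln(2500) = 6.8187 + 0.9582 + 0.9341 + 0.7824 = 9.4934
CE = e^9.4934 ≈ 13271.84

$13,271.84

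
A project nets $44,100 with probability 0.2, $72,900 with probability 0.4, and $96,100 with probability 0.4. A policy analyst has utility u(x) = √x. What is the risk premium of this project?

$1,344

E[u] = 0.2·√44100 + 0.4·√72900 + 0.4·√96100 = 0.2·210 + 0.4·270 + 0.4·310 = 274
CE = (274)² = 75076
Risk premium = EV − CE = 76420 − 75076 = 1344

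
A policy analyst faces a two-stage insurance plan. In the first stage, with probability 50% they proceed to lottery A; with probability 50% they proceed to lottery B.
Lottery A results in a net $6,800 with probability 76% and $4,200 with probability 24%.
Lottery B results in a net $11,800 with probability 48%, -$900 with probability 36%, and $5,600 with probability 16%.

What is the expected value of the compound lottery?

$6,206

EV(A) = 0.76 × 6800 + 0.24 × 4200 = 5168 + 1008 = 6176
EV(B) = 0.48 × 11800 + 0.36 × (-900) + 0.16 × 5600 = 5664 − 324 + 896 = 6236
Overall = 0.5 × 6176 + 0.5 × 6236 = 3088 + 3118 = 6206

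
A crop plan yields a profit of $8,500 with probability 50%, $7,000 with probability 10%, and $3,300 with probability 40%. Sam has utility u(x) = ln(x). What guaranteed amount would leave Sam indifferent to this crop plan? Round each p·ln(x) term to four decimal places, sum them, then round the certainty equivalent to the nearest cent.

E[u] = 0.5·ln(8500) + 0.1·ln(7000) + 0.4·ln(3300) = 4.5239 + 0.8854 + 3.2407 = 8.6500
CE = e^8.6500 ≈ 5710.15

$5,710.15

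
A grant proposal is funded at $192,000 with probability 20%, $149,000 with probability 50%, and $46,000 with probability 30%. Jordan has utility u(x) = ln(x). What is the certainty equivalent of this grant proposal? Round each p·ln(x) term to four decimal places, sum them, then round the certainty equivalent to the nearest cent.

E[u] = 0.2·ln(192000) + 0.5·ln(149000) + 0.3·ln(46000) = 2.4331 + 5.9559 + 3.2209 = 11.6099
CE = e^11.6099 ≈ 110183.23

$110,183.23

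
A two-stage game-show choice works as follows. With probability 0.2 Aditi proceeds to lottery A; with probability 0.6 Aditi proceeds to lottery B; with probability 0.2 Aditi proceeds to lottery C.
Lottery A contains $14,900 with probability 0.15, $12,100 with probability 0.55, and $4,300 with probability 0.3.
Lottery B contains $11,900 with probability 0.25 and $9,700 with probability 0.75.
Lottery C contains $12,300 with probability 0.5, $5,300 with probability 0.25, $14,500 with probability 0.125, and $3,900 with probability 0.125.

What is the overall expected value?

EV(A) = 0.15 × 14900 + 0.55 × 12100 + 0.3 × 4300 = 2235 + 6655 + 1290 = 10180
EV(B) = 0.25 × 11900 + 0.75 × 9700 = 2975 + 7275 = 10250
EV(C) = 0.5 × 12300 + 0.25 × 5300 + 0.125 × 14500 + 0.125 × 3900 = 6150 + 1325 + 1812.5 + 487.5 = 9775
Overall = 0.2 × 10180 + 0.6 × 10250 + 0.2 × 9775 = 2036 + 6150 + 1955 = 10141

$10,141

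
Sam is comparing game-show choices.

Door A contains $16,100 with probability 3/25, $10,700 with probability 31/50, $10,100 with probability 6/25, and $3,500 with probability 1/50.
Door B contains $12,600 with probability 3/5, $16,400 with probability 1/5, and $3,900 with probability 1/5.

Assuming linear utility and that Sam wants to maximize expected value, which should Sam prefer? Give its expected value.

Door A = 3/25 × 16100 + 31/50 × 10700 + 6/25 × 10100 + 1/50 × 3500 = 1932 + 6634 + 2424 + 70 = 11060
Door B = 3/5 × 12600 + 1/5 × 16400 + 1/5 × 3900 = 7560 + 3280 + 780 = 11620

Door B ($11,620)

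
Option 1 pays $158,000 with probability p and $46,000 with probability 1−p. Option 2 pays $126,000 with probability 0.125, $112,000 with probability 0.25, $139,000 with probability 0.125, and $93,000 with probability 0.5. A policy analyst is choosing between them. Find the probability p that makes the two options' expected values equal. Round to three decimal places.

p = 0.550

EV(Option 2) = 0.125 × 126000 + 0.25 × 112000 + 0.125 × 139000 + 0.5 × 93000 = 15750 + 28000 + 17375 + 46500 = 107625
p·158000 + (1−p)·46000 = 107625
112000p + 46000 = 107625
p = (107625 − 46000) / 112000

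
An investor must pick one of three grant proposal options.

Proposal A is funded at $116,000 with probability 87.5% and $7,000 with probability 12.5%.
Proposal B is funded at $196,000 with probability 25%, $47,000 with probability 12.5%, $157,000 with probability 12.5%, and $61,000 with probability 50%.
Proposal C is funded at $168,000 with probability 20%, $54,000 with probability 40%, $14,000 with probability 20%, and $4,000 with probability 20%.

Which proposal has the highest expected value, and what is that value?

Proposal A = 0.875 × 116000 + 0.125 × 7000 = 101500 + 875 = 102375
Proposal B = 0.25 × 196000 + 0.125 × 47000 + 0.125 × 157000 + 0.5 × 61000 = 49000 + 5875 + 19625 + 30500 = 105000
Proposal C = 0.2 × 168000 + 0.4 × 54000 + 0.2 × 14000 + 0.2 × 4000 = 33600 + 21600 + 2800 + 800 = 58800

Proposal B ($105,000)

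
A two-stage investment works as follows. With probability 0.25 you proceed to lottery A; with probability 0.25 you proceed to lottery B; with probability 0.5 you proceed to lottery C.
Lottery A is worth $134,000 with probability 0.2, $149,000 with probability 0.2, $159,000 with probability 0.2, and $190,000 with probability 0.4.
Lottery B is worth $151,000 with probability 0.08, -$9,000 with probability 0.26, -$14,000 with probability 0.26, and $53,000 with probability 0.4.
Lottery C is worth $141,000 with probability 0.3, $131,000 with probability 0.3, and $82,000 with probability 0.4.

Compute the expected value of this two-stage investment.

$105,125

EV(A) = 0.2 × 134000 + 0.2 × 149000 + 0.2 × 159000 + 0.4 × 190000 = 26800 + 29800 + 31800 + 76000 = 164400
EV(B) = 0.08 × 151000 + 0.26 × (-9000) + 0.26 × (-14000) + 0.4 × 53000 = 12080 − 2340 − 3640 + 21200 = 27300
EV(C) = 0.3 × 141000 + 0.3 × 131000 + 0.4 × 82000 = 42300 + 39300 + 32800 = 114400
Overall = 0.25 × 164400 + 0.25 × 27300 + 0.5 × 114400 = 41100 + 6825 + 57200 = 105125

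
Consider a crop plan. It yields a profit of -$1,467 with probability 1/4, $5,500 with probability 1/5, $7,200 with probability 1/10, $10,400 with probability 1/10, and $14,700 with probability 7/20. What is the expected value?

EV = 1/4 × (-1467) + 1/5 × 5500 + 1/10 × 7200 + 1/10 × 10400 + 7/20 × 14700 = -366.75 + 1100 + 720 + 1040 + 5145 = 7638.25

$7,638.25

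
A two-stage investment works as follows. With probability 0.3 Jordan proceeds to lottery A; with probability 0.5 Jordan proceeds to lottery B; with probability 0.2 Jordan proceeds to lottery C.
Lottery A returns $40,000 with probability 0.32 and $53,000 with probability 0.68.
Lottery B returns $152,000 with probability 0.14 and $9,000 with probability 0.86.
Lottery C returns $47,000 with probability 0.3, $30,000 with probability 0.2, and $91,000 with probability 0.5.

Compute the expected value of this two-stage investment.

$42,282

EV(A) = 0.32 × 40000 + 0.68 × 53000 = 12800 + 36040 = 48840
EV(B) = 0.14 × 152000 + 0.86 × 9000 = 21280 + 7740 = 29020
EV(C) = 0.3 × 47000 + 0.2 × 30000 + 0.5 × 91000 = 14100 + 6000 + 45500 = 65600
Overall = 0.3 × 48840 + 0.5 × 29020 + 0.2 × 65600 = 14652 + 14510 + 13120 = 42282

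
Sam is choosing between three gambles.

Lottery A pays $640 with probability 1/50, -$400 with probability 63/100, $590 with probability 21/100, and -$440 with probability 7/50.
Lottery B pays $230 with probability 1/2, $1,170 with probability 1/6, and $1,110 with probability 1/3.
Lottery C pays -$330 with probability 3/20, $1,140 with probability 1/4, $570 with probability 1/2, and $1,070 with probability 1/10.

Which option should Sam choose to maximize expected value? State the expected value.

Lottery A = 1/50 × 640 + 63/100 × (-400) + 21/100 × 590 + 7/50 × (-440) = 12.8 − 252 + 123.9 − 61.6 = -176.9
Lottery B = 1/2 × 230 + 1/6 × 1170 + 1/3 × 1110 = 115 + 195 + 370 = 680
Lottery C = 3/20 × (-330) + 1/4 × 1140 + 1/2 × 570 + 1/10 × 1070 = -49.5 + 285 + 285 + 107 = 627.5

Lottery B ($680)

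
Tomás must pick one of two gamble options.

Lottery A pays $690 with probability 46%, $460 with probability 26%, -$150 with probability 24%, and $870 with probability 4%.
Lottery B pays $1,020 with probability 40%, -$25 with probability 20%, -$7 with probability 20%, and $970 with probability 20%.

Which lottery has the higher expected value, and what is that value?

Lottery A = 0.46 × 690 + 0.26 × 460 + 0.24 × (-150) + 0.04 × 870 = 317.4 + 119.6 − 36 + 34.8 = 435.8
Lottery B = 0.4 × 1020 + 0.2 × (-25) + 0.2 × (-7) + 0.2 × 970 = 408 − 5 − 1.4 + 194 = 595.6

Lottery B ($595.60)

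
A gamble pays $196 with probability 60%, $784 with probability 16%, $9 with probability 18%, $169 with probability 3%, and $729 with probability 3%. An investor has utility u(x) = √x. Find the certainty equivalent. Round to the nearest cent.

E[u] = 0.6·√196 + 0.16·√784 + 0.18·√9 + 0.03·√169 + 0.03·√729 = 0.6·14 + 0.16·28 + 0.18·3 + 0.03·13 + 0.03·27 = 14.62
CE = (14.62)² = 213.7444

$213.74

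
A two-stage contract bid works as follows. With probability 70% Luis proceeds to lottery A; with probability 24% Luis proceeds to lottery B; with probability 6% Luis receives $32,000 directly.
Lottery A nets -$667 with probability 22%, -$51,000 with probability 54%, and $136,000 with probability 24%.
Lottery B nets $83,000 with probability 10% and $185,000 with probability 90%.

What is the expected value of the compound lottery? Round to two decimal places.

EV(A) = 0.22 × (-667) + 0.54 × (-51000) + 0.24 × 136000 = -146.74 − 27540 + 32640 = 4953.26
EV(B) = 0.1 × 83000 + 0.9 × 185000 = 8300 + 166500 = 174800
Branch C: 32000 (certain)
Overall = 0.7 × 4953.26 + 0.24 × 174800 + 0.06 × 32000 = 3467.282 + 41952 + 1920 = 47339.282

$47,339.28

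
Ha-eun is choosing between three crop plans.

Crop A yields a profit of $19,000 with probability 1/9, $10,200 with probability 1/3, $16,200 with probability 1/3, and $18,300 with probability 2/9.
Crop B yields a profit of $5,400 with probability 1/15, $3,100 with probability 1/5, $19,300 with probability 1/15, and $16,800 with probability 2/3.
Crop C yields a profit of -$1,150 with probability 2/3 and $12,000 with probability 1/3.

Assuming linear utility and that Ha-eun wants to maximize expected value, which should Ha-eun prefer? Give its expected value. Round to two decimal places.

Crop A ($14,977.78)

Crop A = 1/9 × 19000 + 1/3 × 10200 + 1/3 × 16200 + 2/9 × 18300 = 2111.1111 + 3400 + 5400 + 4066.6667 = 14977.7778
Crop B = 1/15 × 5400 + 1/5 × 3100 + 1/15 × 19300 + 2/3 × 16800 = 360 + 620 + 1286.6667 + 11200 = 13466.6667
Crop C = 2/3 × (-1150) + 1/3 × 12000 = -766.6667 + 4000 = 3233.3333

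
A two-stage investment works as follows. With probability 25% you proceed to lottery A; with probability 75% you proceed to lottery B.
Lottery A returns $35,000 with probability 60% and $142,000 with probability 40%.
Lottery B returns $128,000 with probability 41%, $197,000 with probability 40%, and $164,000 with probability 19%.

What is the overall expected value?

$141,280

EV(A) = 0.6 × 35000 + 0.4 × 142000 = 21000 + 56800 = 77800
EV(B) = 0.41 × 128000 + 0.4 × 197000 + 0.19 × 164000 = 52480 + 78800 + 31160 = 162440
Overall = 0.25 × 77800 + 0.75 × 162440 = 19450 + 121830 = 141280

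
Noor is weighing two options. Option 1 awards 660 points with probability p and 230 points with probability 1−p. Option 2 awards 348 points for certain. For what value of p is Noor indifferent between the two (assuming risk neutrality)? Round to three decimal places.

p = 0.274

p·660 + (1−p)·230 = 348
430p + 230 = 348
p = (348 − 230) / 430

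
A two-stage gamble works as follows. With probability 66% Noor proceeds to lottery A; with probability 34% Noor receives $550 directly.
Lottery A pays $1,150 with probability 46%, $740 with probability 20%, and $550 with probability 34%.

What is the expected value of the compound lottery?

EV(A) = 0.46 × 1150 + 0.2 × 740 + 0.34 × 550 = 529 + 148 + 187 = 864
Branch B: 550 (certain)
Overall = 0.66 × 864 + 0.34 × 550 = 570.24 + 187 = 757.24

$757.24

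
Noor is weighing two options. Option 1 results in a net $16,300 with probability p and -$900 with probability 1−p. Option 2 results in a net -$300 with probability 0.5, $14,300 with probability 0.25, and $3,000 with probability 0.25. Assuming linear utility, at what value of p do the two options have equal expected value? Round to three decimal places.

p = 0.295

EV(Option 2) = 0.5 × (-300) + 0.25 × 14300 + 0.25 × 3000 = -150 + 3575 + 750 = 4175
p·16300 + (1−p)·(-900) = 4175
17200p − 900 = 4175
p = (4175 + 900) / 17200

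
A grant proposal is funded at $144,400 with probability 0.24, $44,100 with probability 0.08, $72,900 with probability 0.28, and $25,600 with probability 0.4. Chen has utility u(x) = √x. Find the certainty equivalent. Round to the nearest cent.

E[u] = 0.24·√144400 + 0.08·√44100 + 0.28·√72900 + 0.4·√25600 = 0.24·380 + 0.08·210 + 0.28·270 + 0.4·160 = 247.6
CE = (247.6)² = 61305.76

$61,305.76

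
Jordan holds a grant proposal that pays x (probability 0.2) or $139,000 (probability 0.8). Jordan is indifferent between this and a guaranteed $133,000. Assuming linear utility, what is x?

0.2·x + 0.8·139000 = 133000
0.2·x = 133000 − 111200 = 21800
x = 21800 / 0.2 = 109000

x = $109,000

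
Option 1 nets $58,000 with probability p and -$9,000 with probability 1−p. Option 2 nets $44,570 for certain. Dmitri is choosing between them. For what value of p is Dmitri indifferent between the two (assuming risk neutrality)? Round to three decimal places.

p·58000 + (1−p)·(-9000) = 44570
67000p − 9000 = 44570
p = (44570 + 9000) / 67000

p = 0.800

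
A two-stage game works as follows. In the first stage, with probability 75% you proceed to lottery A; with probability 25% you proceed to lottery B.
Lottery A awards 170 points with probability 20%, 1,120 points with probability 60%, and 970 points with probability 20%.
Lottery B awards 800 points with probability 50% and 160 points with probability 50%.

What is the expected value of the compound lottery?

795 points

EV(A) = 0.2 × 170 + 0.6 × 1120 + 0.2 × 970 = 34 + 672 + 194 = 900
EV(B) = 0.5 × 800 + 0.5 × 160 = 400 + 80 = 480
Overall = 0.75 × 900 + 0.25 × 480 = 675 + 120 = 795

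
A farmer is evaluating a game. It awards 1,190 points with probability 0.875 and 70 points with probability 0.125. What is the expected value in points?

1,050 points

EV = 0.875 × 1190 + 0.125 × 70 = 1041.25 + 8.75 = 1050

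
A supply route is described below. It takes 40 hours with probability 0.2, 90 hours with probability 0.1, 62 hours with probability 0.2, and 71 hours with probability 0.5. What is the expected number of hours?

64.9 hours

EV = 0.2 × 40 + 0.1 × 90 + 0.2 × 62 + 0.5 × 71 = 8 + 9 + 12.4 + 35.5 = 64.9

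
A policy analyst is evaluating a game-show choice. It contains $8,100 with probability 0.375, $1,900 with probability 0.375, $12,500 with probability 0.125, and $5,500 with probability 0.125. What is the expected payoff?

EV = 0.375 × 8100 + 0.375 × 1900 + 0.125 × 12500 + 0.125 × 5500 = 3037.5 + 712.5 + 1562.5 + 687.5 = 6000

$6,000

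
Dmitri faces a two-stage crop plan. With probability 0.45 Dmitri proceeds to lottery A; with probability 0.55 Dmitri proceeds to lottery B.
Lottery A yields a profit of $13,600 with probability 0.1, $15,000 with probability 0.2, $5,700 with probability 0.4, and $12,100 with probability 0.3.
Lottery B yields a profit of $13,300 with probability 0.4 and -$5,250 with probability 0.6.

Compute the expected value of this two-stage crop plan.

$5,815

EV(A) = 0.1 × 13600 + 0.2 × 15000 + 0.4 × 5700 + 0.3 × 12100 = 1360 + 3000 + 2280 + 3630 = 10270
EV(B) = 0.4 × 13300 + 0.6 × (-5250) = 5320 − 3150 = 2170
Overall = 0.45 × 10270 + 0.55 × 2170 = 4621.5 + 1193.5 = 5815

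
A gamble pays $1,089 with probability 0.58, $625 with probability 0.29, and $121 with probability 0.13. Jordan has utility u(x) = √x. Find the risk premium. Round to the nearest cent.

$54.65

E[u] = 0.58·√1089 + 0.29·√625 + 0.13·√121 = 0.58·33 + 0.29·25 + 0.13·11 = 27.82
CE = (27.82)² = 773.9524
Risk premium = EV − CE = 828.6 − 773.9524 = 54.6476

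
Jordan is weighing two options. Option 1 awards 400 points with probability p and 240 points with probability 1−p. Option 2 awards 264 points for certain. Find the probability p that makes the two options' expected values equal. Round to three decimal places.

p = 0.150

p·400 + (1−p)·240 = 264
160p + 240 = 264
p = (264 − 240) / 160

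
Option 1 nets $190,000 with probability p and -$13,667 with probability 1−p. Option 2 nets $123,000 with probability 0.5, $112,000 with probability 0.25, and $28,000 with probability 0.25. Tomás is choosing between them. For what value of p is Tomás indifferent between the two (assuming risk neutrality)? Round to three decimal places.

EV(Option 2) = 0.5 × 123000 + 0.25 × 112000 + 0.25 × 28000 = 61500 + 28000 + 7000 = 96500
p·190000 + (1−p)·(-13667) = 96500
203667p − 13667 = 96500
p = (96500 + 13667) / 203667

p = 0.541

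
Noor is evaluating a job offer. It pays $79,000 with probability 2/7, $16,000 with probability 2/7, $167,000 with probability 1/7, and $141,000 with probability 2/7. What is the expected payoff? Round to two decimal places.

$91,285.71

EV = 2/7 × 79000 + 2/7 × 16000 + 1/7 × 167000 + 2/7 × 141000 = 22571.4286 + 4571.4286 + 23857.1429 + 40285.7143 = 91285.7143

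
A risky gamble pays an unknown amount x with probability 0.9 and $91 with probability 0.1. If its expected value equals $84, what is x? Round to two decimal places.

x = $83.22

0.9·x + 0.1·91 = 84
0.9·x = 84 − 9.1 = 74.9
x = 74.9 / 0.9 = 83.2222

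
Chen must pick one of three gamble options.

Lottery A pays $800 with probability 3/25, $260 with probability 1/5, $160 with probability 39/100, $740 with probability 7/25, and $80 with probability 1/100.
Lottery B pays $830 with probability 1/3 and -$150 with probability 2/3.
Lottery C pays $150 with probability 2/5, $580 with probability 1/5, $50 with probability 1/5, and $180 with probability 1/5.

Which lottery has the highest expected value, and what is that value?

Lottery A = 3/25 × 800 + 1/5 × 260 + 39/100 × 160 + 7/25 × 740 + 1/100 × 80 = 96 + 52 + 62.4 + 207.2 + 0.8 = 418.4
Lottery B = 1/3 × 830 + 2/3 × (-150) = 276.6667 − 100 = 176.6667
Lottery C = 2/5 × 150 + 1/5 × 580 + 1/5 × 50 + 1/5 × 180 = 60 + 116 + 10 + 36 = 222

Lottery A ($418.40)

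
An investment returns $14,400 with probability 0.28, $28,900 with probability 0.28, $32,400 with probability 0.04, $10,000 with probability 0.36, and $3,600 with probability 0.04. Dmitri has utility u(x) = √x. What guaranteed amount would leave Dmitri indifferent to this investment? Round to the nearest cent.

E[u] = 0.28·√14400 + 0.28·√28900 + 0.04·√32400 + 0.36·√10000 + 0.04·√3600 = 0.28·120 + 0.28·170 + 0.04·180 + 0.36·100 + 0.04·60 = 126.8
CE = (126.8)² = 16078.24

$16,078.24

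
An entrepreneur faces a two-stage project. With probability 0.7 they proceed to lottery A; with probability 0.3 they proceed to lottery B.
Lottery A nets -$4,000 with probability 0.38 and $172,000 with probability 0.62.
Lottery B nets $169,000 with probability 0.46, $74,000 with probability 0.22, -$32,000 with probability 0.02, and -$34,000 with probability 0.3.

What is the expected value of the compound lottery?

$98,538

EV(A) = 0.38 × (-4000) + 0.62 × 172000 = -1520 + 106640 = 105120
EV(B) = 0.46 × 169000 + 0.22 × 74000 + 0.02 × (-32000) + 0.3 × (-34000) = 77740 + 16280 − 640 − 10200 = 83180
Overall = 0.7 × 105120 + 0.3 × 83180 = 73584 + 24954 = 98538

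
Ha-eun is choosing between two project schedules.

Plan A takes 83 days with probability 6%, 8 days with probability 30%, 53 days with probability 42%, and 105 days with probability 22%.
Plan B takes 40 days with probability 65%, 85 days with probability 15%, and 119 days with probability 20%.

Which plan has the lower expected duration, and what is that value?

Plan A (52.74 days)

Plan A = 0.06 × 83 + 0.3 × 8 + 0.42 × 53 + 0.22 × 105 = 4.98 + 2.4 + 22.26 + 23.1 = 52.74
Plan B = 0.65 × 40 + 0.15 × 85 + 0.2 × 119 = 26 + 12.75 + 23.8 = 62.55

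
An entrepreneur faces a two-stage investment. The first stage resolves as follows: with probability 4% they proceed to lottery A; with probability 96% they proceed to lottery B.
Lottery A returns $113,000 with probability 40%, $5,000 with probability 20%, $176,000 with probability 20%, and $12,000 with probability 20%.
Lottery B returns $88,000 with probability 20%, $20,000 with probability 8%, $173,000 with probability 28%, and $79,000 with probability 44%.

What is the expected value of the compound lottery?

EV(A) = 0.4 × 113000 + 0.2 × 5000 + 0.2 × 176000 + 0.2 × 12000 = 45200 + 1000 + 35200 + 2400 = 83800
EV(B) = 0.2 × 88000 + 0.08 × 20000 + 0.28 × 173000 + 0.44 × 79000 = 17600 + 1600 + 48440 + 34760 = 102400
Overall = 0.04 × 83800 + 0.96 × 102400 = 3352 + 98304 = 101656

$101,656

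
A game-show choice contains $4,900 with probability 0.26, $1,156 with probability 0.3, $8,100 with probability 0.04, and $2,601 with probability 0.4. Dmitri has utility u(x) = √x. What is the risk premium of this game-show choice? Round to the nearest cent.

$239.44

E[u] = 0.26·√4900 + 0.3·√1156 + 0.04·√8100 + 0.4·√2601 = 0.26·70 + 0.3·34 + 0.04·90 + 0.4·51 = 52.4
CE = (52.4)² = 2745.76
Risk premium = EV − CE = 2985.2 − 2745.76 = 239.44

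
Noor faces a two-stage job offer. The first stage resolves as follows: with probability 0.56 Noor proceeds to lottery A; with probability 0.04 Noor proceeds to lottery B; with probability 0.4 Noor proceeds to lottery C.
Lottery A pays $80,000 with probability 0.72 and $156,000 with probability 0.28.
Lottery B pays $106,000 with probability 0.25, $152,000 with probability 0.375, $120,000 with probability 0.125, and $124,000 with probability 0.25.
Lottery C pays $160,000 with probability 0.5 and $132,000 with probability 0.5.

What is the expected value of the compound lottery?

$120,296.80

EV(A) = 0.72 × 80000 + 0.28 × 156000 = 57600 + 43680 = 101280
EV(B) = 0.25 × 106000 + 0.375 × 152000 + 0.125 × 120000 + 0.25 × 124000 = 26500 + 57000 + 15000 + 31000 = 129500
EV(C) = 0.5 × 160000 + 0.5 × 132000 = 80000 + 66000 = 146000
Overall = 0.56 × 101280 + 0.04 × 129500 + 0.4 × 146000 = 56716.8 + 5180 + 58400 = 120296.8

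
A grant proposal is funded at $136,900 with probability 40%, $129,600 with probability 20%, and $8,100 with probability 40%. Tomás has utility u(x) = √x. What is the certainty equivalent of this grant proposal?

E[u] = 0.4·√136900 + 0.2·√129600 + 0.4·√8100 = 0.4·370 + 0.2·360 + 0.4·90 = 256
CE = (256)² = 65536

$65,536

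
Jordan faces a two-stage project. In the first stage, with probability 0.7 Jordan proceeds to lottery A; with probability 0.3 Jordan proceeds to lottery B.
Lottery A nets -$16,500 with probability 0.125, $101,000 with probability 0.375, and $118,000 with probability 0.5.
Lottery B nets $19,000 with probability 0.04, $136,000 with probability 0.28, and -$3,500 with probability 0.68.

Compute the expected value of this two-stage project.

EV(A) = 0.125 × (-16500) + 0.375 × 101000 + 0.5 × 118000 = -2062.5 + 37875 + 59000 = 94812.5
EV(B) = 0.04 × 19000 + 0.28 × 136000 + 0.68 × (-3500) = 760 + 38080 − 2380 = 36460
Overall = 0.7 × 94812.5 + 0.3 × 36460 = 66368.75 + 10938 = 77306.75

$77,306.75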